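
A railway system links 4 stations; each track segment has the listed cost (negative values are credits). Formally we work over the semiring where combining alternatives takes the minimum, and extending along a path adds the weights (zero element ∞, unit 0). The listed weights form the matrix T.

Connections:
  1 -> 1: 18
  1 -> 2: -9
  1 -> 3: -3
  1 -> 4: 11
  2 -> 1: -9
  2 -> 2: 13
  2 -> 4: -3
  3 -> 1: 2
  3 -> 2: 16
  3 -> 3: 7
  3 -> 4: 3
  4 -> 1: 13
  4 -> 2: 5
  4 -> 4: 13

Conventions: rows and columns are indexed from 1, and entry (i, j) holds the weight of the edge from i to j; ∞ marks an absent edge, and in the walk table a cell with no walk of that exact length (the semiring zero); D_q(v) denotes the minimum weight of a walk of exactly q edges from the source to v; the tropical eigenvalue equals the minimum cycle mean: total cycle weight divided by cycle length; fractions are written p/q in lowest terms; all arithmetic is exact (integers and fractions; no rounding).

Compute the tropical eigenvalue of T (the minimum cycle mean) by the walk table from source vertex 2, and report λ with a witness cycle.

q=0: [∞, 0, ∞, ∞]
q=1: [-9, 13, ∞, -3]
q=2: [4, -18, -12, 2]
q=3: [-27, -5, -5, -21]
q=4: [-14, -36, -30, -16]
Optimal cycle mean attained by: cycle 1->2->1, total (-9) + (-9), length 2.
Answer: λ = -9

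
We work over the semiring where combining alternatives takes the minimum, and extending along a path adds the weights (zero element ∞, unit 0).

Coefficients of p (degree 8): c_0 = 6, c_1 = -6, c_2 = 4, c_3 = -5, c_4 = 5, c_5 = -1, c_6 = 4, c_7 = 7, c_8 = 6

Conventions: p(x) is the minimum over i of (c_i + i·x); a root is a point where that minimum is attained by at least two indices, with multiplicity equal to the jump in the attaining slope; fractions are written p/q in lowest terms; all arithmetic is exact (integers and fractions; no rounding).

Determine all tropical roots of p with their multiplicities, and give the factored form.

hull edge (i=0, c=6) to (i=1, c=-6): slope -12, span 1
hull edge (i=1, c=-6) to (i=3, c=-5): slope 1/2, span 2
hull edge (i=3, c=-5) to (i=5, c=-1): slope 2, span 2
hull edge (i=5, c=-1) to (i=8, c=6): slope 7/3, span 3
Factored form: p(x) = 6 ⊗ (x ⊕ (-7/3)) ⊗ (x ⊕ (-7/3)) ⊗ (x ⊕ (-7/3)) ⊗ (x ⊕ (-2)) ⊗ (x ⊕ (-2)) ⊗ (x ⊕ (-1/2)) ⊗ (x ⊕ (-1/2)) ⊗ (x ⊕ 12)
Answer: roots = -7/3 (mult 3), -2 (mult 2), -1/2 (mult 2), 12 (mult 1)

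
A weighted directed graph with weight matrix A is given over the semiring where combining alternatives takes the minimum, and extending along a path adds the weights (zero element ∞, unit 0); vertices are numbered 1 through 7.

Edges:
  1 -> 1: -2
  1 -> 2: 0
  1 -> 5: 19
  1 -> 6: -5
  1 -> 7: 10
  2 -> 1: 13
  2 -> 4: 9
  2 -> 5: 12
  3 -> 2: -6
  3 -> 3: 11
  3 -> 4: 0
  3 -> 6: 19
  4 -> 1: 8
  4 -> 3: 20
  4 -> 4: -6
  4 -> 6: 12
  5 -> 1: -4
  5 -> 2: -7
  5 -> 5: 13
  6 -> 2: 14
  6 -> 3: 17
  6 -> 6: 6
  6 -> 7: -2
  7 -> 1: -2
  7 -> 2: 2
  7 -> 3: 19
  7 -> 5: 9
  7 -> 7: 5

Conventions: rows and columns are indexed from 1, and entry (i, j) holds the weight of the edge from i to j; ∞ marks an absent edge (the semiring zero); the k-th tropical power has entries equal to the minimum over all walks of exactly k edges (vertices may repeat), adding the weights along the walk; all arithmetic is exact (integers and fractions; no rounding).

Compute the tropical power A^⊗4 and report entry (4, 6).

A^⊗2:
  [-4, -2, 12, 9, 12, -7, -7]
  [8, 5, 29, 3, 25, 8, 23]
  [7, 5, 20, -6, 6, 12, 17]
  [2, 8, 14, -12, 27, 3, 10]
  [-6, -4, ∞, 2, 5, -9, 6]
  [-4, 0, 17, 17, 7, 12, 3]
  [-4, -2, 24, 11, 14, -7, 8]
A^⊗3:
  [-9, -5, 10, 3, 2, -9, -9]
  [6, 8, 23, -3, 17, 3, 6]
  [2, -1, 14, -12, 17, 2, 10]
  [-4, 2, 8, -18, 19, -3, 1]
  [-8, -6, 8, -4, 8, -11, -11]
  [-6, -4, 22, 9, 12, -9, 6]
  [-6, -4, 10, 5, 10, -9, -9]
A^⊗4:
  [-11, -9, 8, -3, 0, -14, -11]
  [4, 6, 17, -9, 15, 1, 1]
  [-4, 2, 8, -18, 11, -3, 0]
  [-10, -4, 2, -24, 10, -9, -5]
  [-13, -9, 6, -10, -2, -13, -13]
  [-8, -6, 8, 3, 8, -11, -11]
  [-11, -7, 8, -1, 0, -11, -11]
Key observation: the optimum is the walk 4->4->4->1->6, with weight (-6) + (-6) + 8 + (-5) = -9.
Optimal value attained by: walk 4->4->4->1->6.
Answer: (A^⊗4)[4][6] = -9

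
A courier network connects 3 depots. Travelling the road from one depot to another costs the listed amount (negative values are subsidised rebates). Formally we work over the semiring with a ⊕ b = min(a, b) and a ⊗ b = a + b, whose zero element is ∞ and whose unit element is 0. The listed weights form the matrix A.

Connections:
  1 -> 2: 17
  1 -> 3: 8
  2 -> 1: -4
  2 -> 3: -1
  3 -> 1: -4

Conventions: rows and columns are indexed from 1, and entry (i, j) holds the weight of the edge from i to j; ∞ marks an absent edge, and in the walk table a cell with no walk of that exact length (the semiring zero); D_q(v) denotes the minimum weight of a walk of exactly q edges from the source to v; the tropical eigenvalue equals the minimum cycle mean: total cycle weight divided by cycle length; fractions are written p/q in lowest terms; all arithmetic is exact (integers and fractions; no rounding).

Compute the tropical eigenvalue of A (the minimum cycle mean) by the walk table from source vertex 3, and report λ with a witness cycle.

q=0: [∞, ∞, 0]
q=1: [-4, ∞, ∞]
q=2: [∞, 13, 4]
q=3: [0, ∞, 12]
Optimal cycle mean attained by: cycle 1->3->1, total 8 + (-4), length 2.
Answer: λ = 2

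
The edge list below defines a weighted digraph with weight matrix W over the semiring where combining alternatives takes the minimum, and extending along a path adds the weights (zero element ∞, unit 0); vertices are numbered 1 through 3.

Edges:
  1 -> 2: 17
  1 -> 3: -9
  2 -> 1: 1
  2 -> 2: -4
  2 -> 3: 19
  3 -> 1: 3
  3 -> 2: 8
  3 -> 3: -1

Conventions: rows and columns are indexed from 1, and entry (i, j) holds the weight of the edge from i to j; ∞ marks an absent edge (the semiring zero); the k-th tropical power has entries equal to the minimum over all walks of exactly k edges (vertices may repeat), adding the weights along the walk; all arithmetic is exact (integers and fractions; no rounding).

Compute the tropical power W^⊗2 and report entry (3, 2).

W^⊗2:
  [-6, -1, -10]
  [-3, -8, -8]
  [2, 4, -6]
Key observation: the optimum is the walk 3->2->2, with weight 8 + (-4) = 4.
Optimal value attained by: walk 3->2->2.
Answer: (W^⊗2)[3][2] = 4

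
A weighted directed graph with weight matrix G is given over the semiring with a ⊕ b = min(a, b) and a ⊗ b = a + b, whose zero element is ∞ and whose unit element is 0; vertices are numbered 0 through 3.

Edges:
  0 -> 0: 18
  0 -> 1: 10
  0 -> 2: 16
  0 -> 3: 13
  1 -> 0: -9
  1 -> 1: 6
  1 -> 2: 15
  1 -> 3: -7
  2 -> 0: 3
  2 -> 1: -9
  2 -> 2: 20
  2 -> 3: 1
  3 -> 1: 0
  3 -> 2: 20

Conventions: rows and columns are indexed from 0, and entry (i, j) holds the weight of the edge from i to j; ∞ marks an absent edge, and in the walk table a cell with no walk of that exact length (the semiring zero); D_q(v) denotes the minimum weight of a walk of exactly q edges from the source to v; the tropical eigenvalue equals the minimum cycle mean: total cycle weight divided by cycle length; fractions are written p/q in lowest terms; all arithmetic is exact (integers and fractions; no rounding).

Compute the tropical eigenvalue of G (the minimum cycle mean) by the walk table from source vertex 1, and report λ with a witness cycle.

q=0: [∞, 0, ∞, ∞]
q=1: [-9, 6, 15, -7]
q=2: [-3, -7, 7, -1]
q=3: [-16, -2, 8, -14]
q=4: [-11, -14, 0, -9]
Optimal cycle mean attained by: cycle 1->3->1, total (-7) + 0, length 2.
Answer: λ = -7/2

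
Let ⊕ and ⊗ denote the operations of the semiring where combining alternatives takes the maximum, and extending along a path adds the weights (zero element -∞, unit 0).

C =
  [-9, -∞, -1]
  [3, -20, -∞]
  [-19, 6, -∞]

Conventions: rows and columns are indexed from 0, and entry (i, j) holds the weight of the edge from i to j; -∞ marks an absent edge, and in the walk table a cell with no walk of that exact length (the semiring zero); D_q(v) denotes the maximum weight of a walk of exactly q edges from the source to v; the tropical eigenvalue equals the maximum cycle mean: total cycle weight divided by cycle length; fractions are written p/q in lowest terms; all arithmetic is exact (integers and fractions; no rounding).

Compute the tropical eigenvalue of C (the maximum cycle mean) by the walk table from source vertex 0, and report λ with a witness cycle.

q=0: [0, -∞, -∞]
q=1: [-9, -∞, -1]
q=2: [-18, 5, -10]
q=3: [8, -4, -19]
Optimal cycle mean attained by: cycle 0->2->1->0, total (-1) + 6 + 3, length 3.
Answer: λ = 8/3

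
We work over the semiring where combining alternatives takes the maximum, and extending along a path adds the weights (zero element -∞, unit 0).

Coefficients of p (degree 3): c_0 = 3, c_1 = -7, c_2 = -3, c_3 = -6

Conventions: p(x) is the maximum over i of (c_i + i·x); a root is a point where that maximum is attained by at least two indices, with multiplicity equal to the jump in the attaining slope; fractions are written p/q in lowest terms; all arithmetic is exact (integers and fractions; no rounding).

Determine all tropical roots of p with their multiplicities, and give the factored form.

hull edge (i=0, c=3) to (i=3, c=-6): slope -3, span 3
Factored form: p(x) = -6 ⊗ (x ⊕ 3) ⊗ (x ⊕ 3) ⊗ (x ⊕ 3)
Answer: roots = 3 (mult 3)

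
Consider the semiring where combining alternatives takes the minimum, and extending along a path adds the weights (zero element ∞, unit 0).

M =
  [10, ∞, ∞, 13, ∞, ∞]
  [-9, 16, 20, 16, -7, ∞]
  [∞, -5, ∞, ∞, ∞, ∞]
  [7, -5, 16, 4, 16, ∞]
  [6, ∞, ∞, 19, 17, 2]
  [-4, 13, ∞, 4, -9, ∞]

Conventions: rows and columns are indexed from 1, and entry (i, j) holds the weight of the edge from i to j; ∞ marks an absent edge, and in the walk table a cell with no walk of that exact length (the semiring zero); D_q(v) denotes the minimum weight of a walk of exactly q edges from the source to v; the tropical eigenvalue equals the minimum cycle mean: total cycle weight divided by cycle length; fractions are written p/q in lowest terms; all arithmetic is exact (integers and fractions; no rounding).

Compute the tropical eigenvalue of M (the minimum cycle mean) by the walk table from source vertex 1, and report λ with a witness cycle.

q=0: [0, ∞, ∞, ∞, ∞, ∞]
q=1: [10, ∞, ∞, 13, ∞, ∞]
q=2: [20, 8, 29, 17, 29, ∞]
q=3: [-1, 12, 28, 21, 1, 31]
q=4: [3, 16, 32, 12, 5, 3]
q=5: [-1, 7, 28, 7, -6, 7]
q=6: [-2, 2, 23, 11, -2, -4]
Optimal cycle mean attained by: cycle 5->6->5, total 2 + (-9), length 2.
Answer: λ = -7/2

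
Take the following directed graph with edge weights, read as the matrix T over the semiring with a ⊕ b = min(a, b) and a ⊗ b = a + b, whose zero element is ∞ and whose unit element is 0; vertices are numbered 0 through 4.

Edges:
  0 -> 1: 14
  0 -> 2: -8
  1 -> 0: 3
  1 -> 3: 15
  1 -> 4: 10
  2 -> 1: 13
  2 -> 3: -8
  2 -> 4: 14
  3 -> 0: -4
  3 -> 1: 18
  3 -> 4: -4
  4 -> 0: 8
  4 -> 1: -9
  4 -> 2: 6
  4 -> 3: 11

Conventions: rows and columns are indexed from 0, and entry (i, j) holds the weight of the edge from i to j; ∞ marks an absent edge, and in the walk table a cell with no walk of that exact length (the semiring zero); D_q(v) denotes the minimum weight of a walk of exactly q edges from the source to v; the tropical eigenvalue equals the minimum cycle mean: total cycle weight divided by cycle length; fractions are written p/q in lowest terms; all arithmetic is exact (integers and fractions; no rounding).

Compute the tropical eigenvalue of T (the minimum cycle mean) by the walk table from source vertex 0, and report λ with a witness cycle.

q=0: [0, ∞, ∞, ∞, ∞]
q=1: [∞, 14, -8, ∞, ∞]
q=2: [17, 5, ∞, -16, 6]
q=3: [-20, -3, 9, 17, -20]
q=4: [-12, -29, -28, -9, 7]
q=5: [-26, -15, -20, -36, -19]
Optimal cycle mean attained by: cycle 0->2->3->0, total (-8) + (-8) + (-4), length 3.
Answer: λ = -20/3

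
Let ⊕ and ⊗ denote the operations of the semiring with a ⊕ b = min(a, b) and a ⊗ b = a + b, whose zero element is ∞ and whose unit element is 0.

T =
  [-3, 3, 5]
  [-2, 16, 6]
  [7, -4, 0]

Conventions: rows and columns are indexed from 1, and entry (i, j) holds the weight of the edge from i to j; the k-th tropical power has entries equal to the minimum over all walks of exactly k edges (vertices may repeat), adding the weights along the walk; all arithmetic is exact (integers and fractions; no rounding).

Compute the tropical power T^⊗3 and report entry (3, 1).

T^⊗2:
  [-6, 0, 2]
  [-5, 1, 3]
  [-6, -4, 0]
T^⊗3:
  [-9, -3, -1]
  [-8, -2, 0]
  [-9, -4, -1]
Key observation: the optimum is the walk 3->2->1->1, with weight (-4) + (-2) + (-3) = -9.
Optimal value attained by: walk 3->2->1->1.
Answer: (T^⊗3)[3][1] = -9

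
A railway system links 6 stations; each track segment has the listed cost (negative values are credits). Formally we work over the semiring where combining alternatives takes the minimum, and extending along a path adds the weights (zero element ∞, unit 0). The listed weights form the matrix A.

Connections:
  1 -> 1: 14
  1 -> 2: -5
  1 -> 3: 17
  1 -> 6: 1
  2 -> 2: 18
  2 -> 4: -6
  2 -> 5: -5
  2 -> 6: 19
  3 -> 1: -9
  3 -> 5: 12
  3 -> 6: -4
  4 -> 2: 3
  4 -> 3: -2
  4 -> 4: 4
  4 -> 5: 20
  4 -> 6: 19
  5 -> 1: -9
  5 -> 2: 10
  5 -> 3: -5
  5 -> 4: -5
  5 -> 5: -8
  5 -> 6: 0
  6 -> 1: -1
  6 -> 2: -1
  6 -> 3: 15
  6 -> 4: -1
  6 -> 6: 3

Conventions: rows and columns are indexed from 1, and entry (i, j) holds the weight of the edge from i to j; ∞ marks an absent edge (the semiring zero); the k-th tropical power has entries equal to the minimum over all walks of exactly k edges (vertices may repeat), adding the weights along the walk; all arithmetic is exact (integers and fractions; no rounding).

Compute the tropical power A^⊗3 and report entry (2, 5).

A^⊗2:
  [0, 0, 16, -11, -10, 4]
  [-14, -3, -10, -10, -13, -5]
  [-5, -14, 7, -5, 4, -8]
  [-11, 7, 2, -3, -2, -6]
  [-17, -14, -13, -13, -16, -9]
  [2, -6, -3, -7, -6, 0]
A^⊗3:
  [-19, -8, -15, -15, -18, -10]
  [-22, -19, -18, -18, -21, -14]
  [-9, -10, -7, -20, -19, -5]
  [-11, -16, -7, -7, -10, -10]
  [-25, -22, -21, -21, -24, -17]
  [-15, -4, -11, -12, -14, -7]
Key observation: the optimum is the walk 2->5->5->5, with weight (-5) + (-8) + (-8) = -21.
Optimal value attained by: walk 2->5->5->5.
Answer: (A^⊗3)[2][5] = -21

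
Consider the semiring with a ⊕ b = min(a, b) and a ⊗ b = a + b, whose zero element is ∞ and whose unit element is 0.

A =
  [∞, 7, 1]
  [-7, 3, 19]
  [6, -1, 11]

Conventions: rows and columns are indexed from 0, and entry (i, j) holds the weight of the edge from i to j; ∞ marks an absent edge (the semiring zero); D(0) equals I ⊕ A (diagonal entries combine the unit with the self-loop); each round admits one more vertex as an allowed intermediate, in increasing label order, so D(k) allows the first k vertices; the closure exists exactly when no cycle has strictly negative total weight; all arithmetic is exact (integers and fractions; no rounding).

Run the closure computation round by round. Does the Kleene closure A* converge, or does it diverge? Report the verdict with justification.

D(0):
  [0, 7, 1]
  [-7, 0, 19]
  [6, -1, 0]
D(1):
  [0, 7, 1]
  [-7, 0, -6]
  [6, -1, 0]
Detection: at round 2, diagonal entry (2, 2) turns strictly negative.
Key observation: the cycle 2->1->0->2 has total weight (-1) + (-7) + 1, which is strictly negative.
Answer: DIVERGES — negative cycle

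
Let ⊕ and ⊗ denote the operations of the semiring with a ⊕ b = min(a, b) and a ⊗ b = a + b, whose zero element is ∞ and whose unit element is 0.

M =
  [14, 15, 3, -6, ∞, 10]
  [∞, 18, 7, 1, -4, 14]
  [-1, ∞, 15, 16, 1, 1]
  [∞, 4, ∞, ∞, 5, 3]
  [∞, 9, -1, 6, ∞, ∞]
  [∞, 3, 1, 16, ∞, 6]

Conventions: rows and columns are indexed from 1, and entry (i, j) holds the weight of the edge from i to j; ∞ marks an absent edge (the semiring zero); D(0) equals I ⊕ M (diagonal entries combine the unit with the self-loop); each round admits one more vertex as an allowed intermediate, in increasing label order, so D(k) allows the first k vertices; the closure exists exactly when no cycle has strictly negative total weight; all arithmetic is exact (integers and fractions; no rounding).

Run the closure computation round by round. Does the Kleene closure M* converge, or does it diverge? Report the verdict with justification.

D(0):
  [0, 15, 3, -6, ∞, 10]
  [∞, 0, 7, 1, -4, 14]
  [-1, ∞, 0, 16, 1, 1]
  [∞, 4, ∞, 0, 5, 3]
  [∞, 9, -1, 6, 0, ∞]
  [∞, 3, 1, 16, ∞, 0]
D(1):
  [0, 15, 3, -6, ∞, 10]
  [∞, 0, 7, 1, -4, 14]
  [-1, 14, 0, -7, 1, 1]
  [∞, 4, ∞, 0, 5, 3]
  [∞, 9, -1, 6, 0, ∞]
  [∞, 3, 1, 16, ∞, 0]
D(2):
  [0, 15, 3, -6, 11, 10]
  [∞, 0, 7, 1, -4, 14]
  [-1, 14, 0, -7, 1, 1]
  [∞, 4, 11, 0, 0, 3]
  [∞, 9, -1, 6, 0, 23]
  [∞, 3, 1, 4, -1, 0]
D(3):
  [0, 15, 3, -6, 4, 4]
  [6, 0, 7, 0, -4, 8]
  [-1, 14, 0, -7, 1, 1]
  [10, 4, 11, 0, 0, 3]
  [-2, 9, -1, -8, 0, 0]
  [0, 3, 1, -6, -1, 0]
Detection: at round 4, diagonal entry (5, 5) turns strictly negative.
Key observation: the cycle 5->3->1->4->2->5 has total weight (-1) + (-1) + (-6) + 4 + (-4), which is strictly negative.
Answer: DIVERGES — negative cycle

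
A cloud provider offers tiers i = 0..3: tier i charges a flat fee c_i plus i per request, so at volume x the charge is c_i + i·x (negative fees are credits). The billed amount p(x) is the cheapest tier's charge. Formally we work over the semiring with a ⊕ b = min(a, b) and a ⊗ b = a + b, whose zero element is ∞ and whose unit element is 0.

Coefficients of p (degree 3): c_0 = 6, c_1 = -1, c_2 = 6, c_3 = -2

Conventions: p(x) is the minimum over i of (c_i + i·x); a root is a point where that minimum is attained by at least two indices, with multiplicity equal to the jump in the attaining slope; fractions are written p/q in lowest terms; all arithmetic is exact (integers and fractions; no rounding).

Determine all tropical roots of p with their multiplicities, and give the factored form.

hull edge (i=0, c=6) to (i=1, c=-1): slope -7, span 1
hull edge (i=1, c=-1) to (i=3, c=-2): slope -1/2, span 2
Factored form: p(x) = -2 ⊗ (x ⊕ 1/2) ⊗ (x ⊕ 1/2) ⊗ (x ⊕ 7)
Answer: roots = 1/2 (mult 2), 7 (mult 1)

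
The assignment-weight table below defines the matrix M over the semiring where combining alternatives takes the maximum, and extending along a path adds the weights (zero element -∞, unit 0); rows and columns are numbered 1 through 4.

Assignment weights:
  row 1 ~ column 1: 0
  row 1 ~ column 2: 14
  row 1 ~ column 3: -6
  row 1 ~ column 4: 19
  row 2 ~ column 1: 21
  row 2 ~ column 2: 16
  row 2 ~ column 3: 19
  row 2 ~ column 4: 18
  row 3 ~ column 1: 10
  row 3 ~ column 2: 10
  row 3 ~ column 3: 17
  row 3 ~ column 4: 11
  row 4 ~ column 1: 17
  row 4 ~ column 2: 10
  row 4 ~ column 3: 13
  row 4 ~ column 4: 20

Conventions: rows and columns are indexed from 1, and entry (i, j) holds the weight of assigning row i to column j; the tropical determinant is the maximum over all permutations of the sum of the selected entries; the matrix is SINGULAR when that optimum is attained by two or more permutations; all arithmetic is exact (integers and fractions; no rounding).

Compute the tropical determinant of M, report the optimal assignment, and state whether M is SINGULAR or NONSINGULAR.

σ = (1, 2, 3, 4): 0 + 16 + 17 + 20 = 53
σ = (1, 2, 4, 3): 0 + 16 + 11 + 13 = 40
σ = (1, 3, 2, 4): 0 + 19 + 10 + 20 = 49
σ = (1, 3, 4, 2): 0 + 19 + 11 + 10 = 40
σ = (1, 4, 2, 3): 0 + 18 + 10 + 13 = 41
σ = (1, 4, 3, 2): 0 + 18 + 17 + 10 = 45
σ = (2, 1, 3, 4): 14 + 21 + 17 + 20 = 72
σ = (2, 1, 4, 3): 14 + 21 + 11 + 13 = 59
σ = (2, 3, 1, 4): 14 + 19 + 10 + 20 = 63
σ = (2, 3, 4, 1): 14 + 19 + 11 + 17 = 61
σ = (2, 4, 1, 3): 14 + 18 + 10 + 13 = 55
σ = (2, 4, 3, 1): 14 + 18 + 17 + 17 = 66
σ = (3, 1, 2, 4): (-6) + 21 + 10 + 20 = 45
σ = (3, 1, 4, 2): (-6) + 21 + 11 + 10 = 36
σ = (3, 2, 1, 4): (-6) + 16 + 10 + 20 = 40
σ = (3, 2, 4, 1): (-6) + 16 + 11 + 17 = 38
σ = (3, 4, 1, 2): (-6) + 18 + 10 + 10 = 32
σ = (3, 4, 2, 1): (-6) + 18 + 10 + 17 = 39
σ = (4, 1, 2, 3): 19 + 21 + 10 + 13 = 63
σ = (4, 1, 3, 2): 19 + 21 + 17 + 10 = 67
σ = (4, 2, 1, 3): 19 + 16 + 10 + 13 = 58
σ = (4, 2, 3, 1): 19 + 16 + 17 + 17 = 69
σ = (4, 3, 1, 2): 19 + 19 + 10 + 10 = 58
σ = (4, 3, 2, 1): 19 + 19 + 10 + 17 = 65
Optimal value attained by: σ = (2, 1, 3, 4).
Answer: det⊕(M) = 72; verdict: NONSINGULAR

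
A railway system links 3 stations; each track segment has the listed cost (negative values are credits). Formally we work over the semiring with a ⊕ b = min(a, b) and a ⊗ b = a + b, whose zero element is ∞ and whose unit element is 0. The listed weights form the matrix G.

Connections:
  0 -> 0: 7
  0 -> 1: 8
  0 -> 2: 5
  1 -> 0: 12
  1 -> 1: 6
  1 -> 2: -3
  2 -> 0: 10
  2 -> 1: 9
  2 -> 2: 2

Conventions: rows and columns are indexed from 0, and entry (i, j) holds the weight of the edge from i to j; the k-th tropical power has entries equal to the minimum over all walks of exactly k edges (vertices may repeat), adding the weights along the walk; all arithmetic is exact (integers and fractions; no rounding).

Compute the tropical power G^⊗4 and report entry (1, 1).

G^⊗2:
  [14, 14, 5]
  [7, 6, -1]
  [12, 11, 4]
G^⊗3:
  [15, 14, 7]
  [9, 8, 1]
  [14, 13, 6]
G^⊗4:
  [17, 16, 9]
  [11, 10, 3]
  [16, 15, 8]
Key observation: the optimum is the walk 1->2->2->2->1, with weight (-3) + 2 + 2 + 9 = 10.
Optimal value attained by: walk 1->2->2->2->1.
Answer: (G^⊗4)[1][1] = 10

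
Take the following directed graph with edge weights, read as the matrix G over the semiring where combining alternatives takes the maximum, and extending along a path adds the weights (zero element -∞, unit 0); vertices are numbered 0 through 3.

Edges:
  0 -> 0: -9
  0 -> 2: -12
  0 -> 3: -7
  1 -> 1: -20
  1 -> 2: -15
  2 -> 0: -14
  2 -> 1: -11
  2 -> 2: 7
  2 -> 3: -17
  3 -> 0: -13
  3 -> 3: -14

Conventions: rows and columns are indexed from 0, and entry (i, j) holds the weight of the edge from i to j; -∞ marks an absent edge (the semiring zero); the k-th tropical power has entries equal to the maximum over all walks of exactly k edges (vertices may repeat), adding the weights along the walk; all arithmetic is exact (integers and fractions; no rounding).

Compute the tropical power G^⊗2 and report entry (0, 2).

G^⊗2:
  [-18, -23, -5, -16]
  [-29, -26, -8, -32]
  [-7, -4, 14, -10]
  [-22, -∞, -25, -20]
Key observation: the optimum is the walk 0->2->2, with weight (-12) + 7 = -5.
Optimal value attained by: walk 0->2->2.
Answer: (G^⊗2)[0][2] = -5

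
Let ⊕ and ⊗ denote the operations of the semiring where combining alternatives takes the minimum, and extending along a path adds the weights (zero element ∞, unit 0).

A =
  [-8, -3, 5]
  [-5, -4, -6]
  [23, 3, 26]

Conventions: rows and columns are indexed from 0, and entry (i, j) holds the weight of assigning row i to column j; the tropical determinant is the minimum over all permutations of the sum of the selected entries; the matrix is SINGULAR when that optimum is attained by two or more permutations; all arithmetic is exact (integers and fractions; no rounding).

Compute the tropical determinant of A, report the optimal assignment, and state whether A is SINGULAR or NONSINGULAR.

σ = (0, 1, 2): (-8) + (-4) + 26 = 14
σ = (0, 2, 1): (-8) + (-6) + 3 = -11
σ = (1, 0, 2): (-3) + (-5) + 26 = 18
σ = (1, 2, 0): (-3) + (-6) + 23 = 14
σ = (2, 0, 1): 5 + (-5) + 3 = 3
σ = (2, 1, 0): 5 + (-4) + 23 = 24
Optimal value attained by: σ = (0, 2, 1).
Answer: det⊕(A) = -11; verdict: NONSINGULAR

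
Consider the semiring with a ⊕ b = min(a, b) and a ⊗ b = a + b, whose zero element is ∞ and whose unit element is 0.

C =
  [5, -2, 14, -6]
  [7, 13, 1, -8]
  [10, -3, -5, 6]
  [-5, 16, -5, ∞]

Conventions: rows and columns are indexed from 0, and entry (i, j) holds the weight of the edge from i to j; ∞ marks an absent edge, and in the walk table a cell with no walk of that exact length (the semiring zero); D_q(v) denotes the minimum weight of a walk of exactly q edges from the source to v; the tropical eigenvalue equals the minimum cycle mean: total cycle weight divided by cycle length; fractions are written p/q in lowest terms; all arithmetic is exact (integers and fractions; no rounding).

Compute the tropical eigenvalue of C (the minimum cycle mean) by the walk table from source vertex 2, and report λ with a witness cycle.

q=0: [∞, ∞, 0, ∞]
q=1: [10, -3, -5, 6]
q=2: [1, -8, -10, -11]
q=3: [-16, -13, -16, -16]
q=4: [-21, -19, -21, -22]
Optimal cycle mean attained by: cycle 0->3->0, total (-6) + (-5), length 2.
Answer: λ = -11/2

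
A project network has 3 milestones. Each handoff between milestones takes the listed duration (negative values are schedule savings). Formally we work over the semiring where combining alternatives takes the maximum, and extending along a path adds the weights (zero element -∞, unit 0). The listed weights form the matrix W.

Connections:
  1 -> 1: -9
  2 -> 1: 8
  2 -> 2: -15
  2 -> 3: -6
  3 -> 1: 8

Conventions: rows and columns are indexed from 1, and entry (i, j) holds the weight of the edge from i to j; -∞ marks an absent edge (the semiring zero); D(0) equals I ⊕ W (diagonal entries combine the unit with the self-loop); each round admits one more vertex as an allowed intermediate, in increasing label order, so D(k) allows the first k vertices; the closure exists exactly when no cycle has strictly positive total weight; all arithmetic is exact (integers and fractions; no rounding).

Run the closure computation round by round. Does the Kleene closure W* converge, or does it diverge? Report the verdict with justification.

D(0):
  [0, -∞, -∞]
  [8, 0, -6]
  [8, -∞, 0]
D(1):
  [0, -∞, -∞]
  [8, 0, -6]
  [8, -∞, 0]
D(2):
  [0, -∞, -∞]
  [8, 0, -6]
  [8, -∞, 0]
D(3):
  [0, -∞, -∞]
  [8, 0, -6]
  [8, -∞, 0]
Key observation: every diagonal entry stays at the unit through all rounds, so no improving cycle exists.
Answer: CONVERGES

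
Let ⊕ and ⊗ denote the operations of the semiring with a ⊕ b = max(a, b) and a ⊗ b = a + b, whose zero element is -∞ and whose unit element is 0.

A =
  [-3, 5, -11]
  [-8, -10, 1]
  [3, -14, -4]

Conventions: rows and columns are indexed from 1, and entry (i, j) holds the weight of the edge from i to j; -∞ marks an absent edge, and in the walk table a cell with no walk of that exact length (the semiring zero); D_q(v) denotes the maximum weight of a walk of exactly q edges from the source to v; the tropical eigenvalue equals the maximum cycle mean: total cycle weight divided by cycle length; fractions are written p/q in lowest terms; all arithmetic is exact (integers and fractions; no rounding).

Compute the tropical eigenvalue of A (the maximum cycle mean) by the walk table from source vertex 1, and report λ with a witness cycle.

q=0: [0, -∞, -∞]
q=1: [-3, 5, -11]
q=2: [-3, 2, 6]
q=3: [9, 2, 3]
Optimal cycle mean attained by: cycle 1->2->3->1, total 5 + 1 + 3, length 3.
Answer: λ = 3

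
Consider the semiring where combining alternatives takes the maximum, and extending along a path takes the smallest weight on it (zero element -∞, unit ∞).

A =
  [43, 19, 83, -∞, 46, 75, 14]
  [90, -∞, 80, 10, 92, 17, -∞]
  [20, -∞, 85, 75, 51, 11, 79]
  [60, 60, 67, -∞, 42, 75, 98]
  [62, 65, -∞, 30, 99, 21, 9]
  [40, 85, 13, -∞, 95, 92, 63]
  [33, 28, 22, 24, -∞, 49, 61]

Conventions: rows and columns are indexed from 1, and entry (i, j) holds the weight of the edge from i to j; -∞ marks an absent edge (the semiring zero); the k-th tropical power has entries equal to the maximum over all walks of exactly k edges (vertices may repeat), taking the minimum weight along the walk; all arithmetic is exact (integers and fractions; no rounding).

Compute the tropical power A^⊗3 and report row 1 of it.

A^⊗2:
  [46, 75, 83, 75, 75, 75, 79]
  [62, 65, 83, 75, 92, 75, 79]
  [60, 60, 85, 75, 51, 75, 79]
  [60, 75, 67, 67, 75, 75, 67]
  [65, 65, 65, 30, 99, 62, 30]
  [85, 85, 80, 30, 95, 92, 63]
  [40, 49, 33, 24, 49, 49, 61]
A^⊗3:
  [75, 75, 83, 75, 75, 75, 79]
  [65, 75, 83, 75, 92, 75, 79]
  [60, 75, 85, 75, 75, 75, 79]
  [75, 75, 75, 67, 75, 75, 67]
  [65, 65, 65, 65, 99, 65, 65]
  [85, 85, 83, 75, 95, 92, 79]
  [49, 49, 49, 33, 49, 49, 61]
Answer: row 1 of A^⊗3 = [75, 75, 83, 75, 75, 75, 79]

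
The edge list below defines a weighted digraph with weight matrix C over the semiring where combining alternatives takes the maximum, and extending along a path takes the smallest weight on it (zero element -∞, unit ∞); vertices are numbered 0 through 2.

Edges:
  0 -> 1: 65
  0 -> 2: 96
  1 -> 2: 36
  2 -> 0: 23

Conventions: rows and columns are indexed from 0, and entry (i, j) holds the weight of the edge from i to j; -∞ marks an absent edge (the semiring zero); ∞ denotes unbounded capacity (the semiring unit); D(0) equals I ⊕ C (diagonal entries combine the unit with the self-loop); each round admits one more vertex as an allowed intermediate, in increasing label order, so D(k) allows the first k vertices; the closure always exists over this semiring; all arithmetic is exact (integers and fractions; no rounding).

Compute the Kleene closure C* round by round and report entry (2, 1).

D(0):
  [∞, 65, 96]
  [-∞, ∞, 36]
  [23, -∞, ∞]
D(1):
  [∞, 65, 96]
  [-∞, ∞, 36]
  [23, 23, ∞]
D(2):
  [∞, 65, 96]
  [-∞, ∞, 36]
  [23, 23, ∞]
D(3):
  [∞, 65, 96]
  [23, ∞, 36]
  [23, 23, ∞]
Answer: C*[2][1] = 23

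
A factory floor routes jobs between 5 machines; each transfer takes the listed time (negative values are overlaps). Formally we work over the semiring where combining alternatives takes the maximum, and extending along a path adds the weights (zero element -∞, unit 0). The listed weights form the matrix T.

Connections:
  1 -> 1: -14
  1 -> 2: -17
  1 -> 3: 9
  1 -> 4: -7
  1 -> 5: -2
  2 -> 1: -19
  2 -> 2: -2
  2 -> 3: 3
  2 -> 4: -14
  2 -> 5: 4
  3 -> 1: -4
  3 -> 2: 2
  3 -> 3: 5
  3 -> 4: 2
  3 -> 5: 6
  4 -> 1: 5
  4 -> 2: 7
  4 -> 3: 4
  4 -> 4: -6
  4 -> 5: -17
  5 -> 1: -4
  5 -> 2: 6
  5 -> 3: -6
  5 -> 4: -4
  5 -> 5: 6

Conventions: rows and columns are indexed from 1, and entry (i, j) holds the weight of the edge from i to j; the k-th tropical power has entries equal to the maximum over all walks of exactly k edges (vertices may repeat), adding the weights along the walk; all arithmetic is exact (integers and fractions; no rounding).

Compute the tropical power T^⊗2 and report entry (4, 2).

T^⊗2:
  [5, 11, 14, 11, 15]
  [0, 10, 8, 5, 10]
  [7, 12, 10, 7, 12]
  [0, 6, 14, 6, 11]
  [2, 12, 9, 2, 12]
Key observation: the optimum is the walk 4->3->2, with weight 4 + 2 = 6.
Optimal value attained by: walk 4->3->2.
Answer: (T^⊗2)[4][2] = 6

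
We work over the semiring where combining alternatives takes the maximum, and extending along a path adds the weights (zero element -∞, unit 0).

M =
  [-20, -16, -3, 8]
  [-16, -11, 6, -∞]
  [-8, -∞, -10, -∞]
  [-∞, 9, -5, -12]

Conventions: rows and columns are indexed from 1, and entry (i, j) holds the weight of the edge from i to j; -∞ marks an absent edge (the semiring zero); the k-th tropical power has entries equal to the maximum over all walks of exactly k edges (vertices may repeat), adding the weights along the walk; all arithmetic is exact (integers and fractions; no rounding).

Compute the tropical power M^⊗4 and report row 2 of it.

M^⊗2:
  [-11, 17, 3, -4]
  [-2, -22, -4, -8]
  [-18, -24, -11, 0]
  [-7, -2, 15, -24]
M^⊗3:
  [1, 6, 23, -3]
  [-12, 1, -5, 6]
  [-19, 9, -5, -10]
  [7, -13, 5, 1]
M^⊗4:
  [15, 6, 13, 9]
  [-13, 15, 7, -4]
  [-7, -1, 15, -11]
  [-3, 10, 4, 15]
Answer: row 2 of M^⊗4 = [-13, 15, 7, -4]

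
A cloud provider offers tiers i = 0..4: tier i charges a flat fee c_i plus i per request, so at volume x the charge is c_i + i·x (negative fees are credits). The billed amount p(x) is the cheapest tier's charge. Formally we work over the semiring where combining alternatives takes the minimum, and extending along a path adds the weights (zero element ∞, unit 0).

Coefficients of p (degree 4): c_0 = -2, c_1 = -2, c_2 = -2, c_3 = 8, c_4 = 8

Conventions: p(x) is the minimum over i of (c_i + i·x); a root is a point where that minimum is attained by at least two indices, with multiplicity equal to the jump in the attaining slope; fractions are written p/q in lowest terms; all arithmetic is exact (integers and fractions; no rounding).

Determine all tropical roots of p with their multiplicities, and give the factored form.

hull edge (i=0, c=-2) to (i=2, c=-2): slope 0, span 2
hull edge (i=2, c=-2) to (i=4, c=8): slope 5, span 2
Factored form: p(x) = 8 ⊗ (x ⊕ (-5)) ⊗ (x ⊕ (-5)) ⊗ (x ⊕ 0) ⊗ (x ⊕ 0)
Answer: roots = -5 (mult 2), 0 (mult 2)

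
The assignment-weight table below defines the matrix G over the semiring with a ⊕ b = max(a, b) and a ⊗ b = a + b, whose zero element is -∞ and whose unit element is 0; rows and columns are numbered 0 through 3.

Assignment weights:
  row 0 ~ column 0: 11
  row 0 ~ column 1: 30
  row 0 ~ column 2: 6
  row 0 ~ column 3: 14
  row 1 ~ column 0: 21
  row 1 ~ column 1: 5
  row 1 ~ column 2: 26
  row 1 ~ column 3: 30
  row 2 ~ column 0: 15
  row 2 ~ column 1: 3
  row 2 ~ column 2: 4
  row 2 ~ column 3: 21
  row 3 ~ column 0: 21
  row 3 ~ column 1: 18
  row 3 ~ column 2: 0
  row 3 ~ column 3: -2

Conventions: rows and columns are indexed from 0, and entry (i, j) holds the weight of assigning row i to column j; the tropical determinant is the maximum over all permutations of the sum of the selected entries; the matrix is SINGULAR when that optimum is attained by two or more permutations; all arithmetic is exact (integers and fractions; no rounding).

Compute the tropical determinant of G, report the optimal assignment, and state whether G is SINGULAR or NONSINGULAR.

σ = (0, 1, 2, 3): 11 + 5 + 4 + (-2) = 18
σ = (0, 1, 3, 2): 11 + 5 + 21 + 0 = 37
σ = (0, 2, 1, 3): 11 + 26 + 3 + (-2) = 38
σ = (0, 2, 3, 1): 11 + 26 + 21 + 18 = 76
σ = (0, 3, 1, 2): 11 + 30 + 3 + 0 = 44
σ = (0, 3, 2, 1): 11 + 30 + 4 + 18 = 63
σ = (1, 0, 2, 3): 30 + 21 + 4 + (-2) = 53
σ = (1, 0, 3, 2): 30 + 21 + 21 + 0 = 72
σ = (1, 2, 0, 3): 30 + 26 + 15 + (-2) = 69
σ = (1, 2, 3, 0): 30 + 26 + 21 + 21 = 98
σ = (1, 3, 0, 2): 30 + 30 + 15 + 0 = 75
σ = (1, 3, 2, 0): 30 + 30 + 4 + 21 = 85
σ = (2, 0, 1, 3): 6 + 21 + 3 + (-2) = 28
σ = (2, 0, 3, 1): 6 + 21 + 21 + 18 = 66
σ = (2, 1, 0, 3): 6 + 5 + 15 + (-2) = 24
σ = (2, 1, 3, 0): 6 + 5 + 21 + 21 = 53
σ = (2, 3, 0, 1): 6 + 30 + 15 + 18 = 69
σ = (2, 3, 1, 0): 6 + 30 + 3 + 21 = 60
σ = (3, 0, 1, 2): 14 + 21 + 3 + 0 = 38
σ = (3, 0, 2, 1): 14 + 21 + 4 + 18 = 57
σ = (3, 1, 0, 2): 14 + 5 + 15 + 0 = 34
σ = (3, 1, 2, 0): 14 + 5 + 4 + 21 = 44
σ = (3, 2, 0, 1): 14 + 26 + 15 + 18 = 73
σ = (3, 2, 1, 0): 14 + 26 + 3 + 21 = 64
Optimal value attained by: σ = (1, 2, 3, 0).
Answer: det⊕(G) = 98; verdict: NONSINGULAR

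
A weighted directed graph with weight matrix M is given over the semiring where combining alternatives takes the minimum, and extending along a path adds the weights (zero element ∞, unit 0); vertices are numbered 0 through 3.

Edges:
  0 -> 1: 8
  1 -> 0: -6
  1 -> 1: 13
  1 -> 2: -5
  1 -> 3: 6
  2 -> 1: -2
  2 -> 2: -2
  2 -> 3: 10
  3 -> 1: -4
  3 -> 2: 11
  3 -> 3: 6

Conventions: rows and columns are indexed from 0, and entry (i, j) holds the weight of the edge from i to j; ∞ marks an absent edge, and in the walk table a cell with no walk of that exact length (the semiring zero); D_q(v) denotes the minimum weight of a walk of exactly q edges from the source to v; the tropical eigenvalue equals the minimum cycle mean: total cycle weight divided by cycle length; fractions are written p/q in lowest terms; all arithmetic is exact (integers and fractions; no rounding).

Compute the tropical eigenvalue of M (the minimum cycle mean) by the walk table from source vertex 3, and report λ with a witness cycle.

q=0: [∞, ∞, ∞, 0]
q=1: [∞, -4, 11, 6]
q=2: [-10, 2, -9, 2]
q=3: [-4, -11, -11, 1]
q=4: [-17, -13, -16, -5]
Optimal cycle mean attained by: cycle 1->2->1, total (-5) + (-2), length 2.
Answer: λ = -7/2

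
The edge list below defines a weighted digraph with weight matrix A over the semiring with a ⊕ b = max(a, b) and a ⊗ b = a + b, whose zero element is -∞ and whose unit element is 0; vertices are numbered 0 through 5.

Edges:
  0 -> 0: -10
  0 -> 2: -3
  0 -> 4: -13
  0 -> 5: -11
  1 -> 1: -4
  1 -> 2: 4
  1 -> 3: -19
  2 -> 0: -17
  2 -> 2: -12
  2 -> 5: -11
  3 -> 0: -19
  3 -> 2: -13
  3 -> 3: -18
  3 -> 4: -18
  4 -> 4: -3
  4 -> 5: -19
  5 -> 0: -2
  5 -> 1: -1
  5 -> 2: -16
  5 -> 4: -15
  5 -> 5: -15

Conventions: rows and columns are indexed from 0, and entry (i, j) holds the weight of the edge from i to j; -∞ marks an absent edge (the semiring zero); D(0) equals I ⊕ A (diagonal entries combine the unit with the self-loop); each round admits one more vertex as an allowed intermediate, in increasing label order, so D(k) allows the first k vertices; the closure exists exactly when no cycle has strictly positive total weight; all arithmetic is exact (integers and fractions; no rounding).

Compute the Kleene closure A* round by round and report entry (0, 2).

D(0):
  [0, -∞, -3, -∞, -13, -11]
  [-∞, 0, 4, -19, -∞, -∞]
  [-17, -∞, 0, -∞, -∞, -11]
  [-19, -∞, -13, 0, -18, -∞]
  [-∞, -∞, -∞, -∞, 0, -19]
  [-2, -1, -16, -∞, -15, 0]
D(1):
  [0, -∞, -3, -∞, -13, -11]
  [-∞, 0, 4, -19, -∞, -∞]
  [-17, -∞, 0, -∞, -30, -11]
  [-19, -∞, -13, 0, -18, -30]
  [-∞, -∞, -∞, -∞, 0, -19]
  [-2, -1, -5, -∞, -15, 0]
D(2):
  [0, -∞, -3, -∞, -13, -11]
  [-∞, 0, 4, -19, -∞, -∞]
  [-17, -∞, 0, -∞, -30, -11]
  [-19, -∞, -13, 0, -18, -30]
  [-∞, -∞, -∞, -∞, 0, -19]
  [-2, -1, 3, -20, -15, 0]
D(3):
  [0, -∞, -3, -∞, -13, -11]
  [-13, 0, 4, -19, -26, -7]
  [-17, -∞, 0, -∞, -30, -11]
  [-19, -∞, -13, 0, -18, -24]
  [-∞, -∞, -∞, -∞, 0, -19]
  [-2, -1, 3, -20, -15, 0]
D(4):
  [0, -∞, -3, -∞, -13, -11]
  [-13, 0, 4, -19, -26, -7]
  [-17, -∞, 0, -∞, -30, -11]
  [-19, -∞, -13, 0, -18, -24]
  [-∞, -∞, -∞, -∞, 0, -19]
  [-2, -1, 3, -20, -15, 0]
D(5):
  [0, -∞, -3, -∞, -13, -11]
  [-13, 0, 4, -19, -26, -7]
  [-17, -∞, 0, -∞, -30, -11]
  [-19, -∞, -13, 0, -18, -24]
  [-∞, -∞, -∞, -∞, 0, -19]
  [-2, -1, 3, -20, -15, 0]
D(6):
  [0, -12, -3, -31, -13, -11]
  [-9, 0, 4, -19, -22, -7]
  [-13, -12, 0, -31, -26, -11]
  [-19, -25, -13, 0, -18, -24]
  [-21, -20, -16, -39, 0, -19]
  [-2, -1, 3, -20, -15, 0]
Answer: A*[0][2] = -3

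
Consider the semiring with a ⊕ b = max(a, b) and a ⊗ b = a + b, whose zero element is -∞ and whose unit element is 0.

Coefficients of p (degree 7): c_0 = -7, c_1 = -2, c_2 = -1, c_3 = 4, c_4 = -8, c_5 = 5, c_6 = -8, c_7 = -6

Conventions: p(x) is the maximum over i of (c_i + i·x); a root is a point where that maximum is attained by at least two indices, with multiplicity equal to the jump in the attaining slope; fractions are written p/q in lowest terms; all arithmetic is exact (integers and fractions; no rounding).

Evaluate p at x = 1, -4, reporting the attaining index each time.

p(1) = max(-7+0·1=-7, -2+1·1=-1, -1+2·1=1, 4+3·1=7, -8+4·1=-4, 5+5·1=10, -8+6·1=-2, -6+7·1=1) = 10 (attained by i=5)
p(-4) = max(-7+0·(-4)=-7, -2+1·(-4)=-6, -1+2·(-4)=-9, 4+3·(-4)=-8, -8+4·(-4)=-24, 5+5·(-4)=-15, -8+6·(-4)=-32, -6+7·(-4)=-34) = -6 (attained by i=1)
Answer: p(1) = 10; p(-4) = -6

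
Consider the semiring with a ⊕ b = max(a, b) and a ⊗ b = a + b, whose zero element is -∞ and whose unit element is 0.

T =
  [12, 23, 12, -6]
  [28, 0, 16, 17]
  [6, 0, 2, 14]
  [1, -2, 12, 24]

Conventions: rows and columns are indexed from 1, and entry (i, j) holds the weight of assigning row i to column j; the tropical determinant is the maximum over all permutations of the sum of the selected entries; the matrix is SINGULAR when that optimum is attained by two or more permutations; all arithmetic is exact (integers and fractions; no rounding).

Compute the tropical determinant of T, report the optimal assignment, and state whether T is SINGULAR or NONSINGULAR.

σ = (1, 2, 3, 4): 12 + 0 + 2 + 24 = 38
σ = (1, 2, 4, 3): 12 + 0 + 14 + 12 = 38
σ = (1, 3, 2, 4): 12 + 16 + 0 + 24 = 52
σ = (1, 3, 4, 2): 12 + 16 + 14 + (-2) = 40
σ = (1, 4, 2, 3): 12 + 17 + 0 + 12 = 41
σ = (1, 4, 3, 2): 12 + 17 + 2 + (-2) = 29
σ = (2, 1, 3, 4): 23 + 28 + 2 + 24 = 77
σ = (2, 1, 4, 3): 23 + 28 + 14 + 12 = 77
σ = (2, 3, 1, 4): 23 + 16 + 6 + 24 = 69
σ = (2, 3, 4, 1): 23 + 16 + 14 + 1 = 54
σ = (2, 4, 1, 3): 23 + 17 + 6 + 12 = 58
σ = (2, 4, 3, 1): 23 + 17 + 2 + 1 = 43
σ = (3, 1, 2, 4): 12 + 28 + 0 + 24 = 64
σ = (3, 1, 4, 2): 12 + 28 + 14 + (-2) = 52
σ = (3, 2, 1, 4): 12 + 0 + 6 + 24 = 42
σ = (3, 2, 4, 1): 12 + 0 + 14 + 1 = 27
σ = (3, 4, 1, 2): 12 + 17 + 6 + (-2) = 33
σ = (3, 4, 2, 1): 12 + 17 + 0 + 1 = 30
σ = (4, 1, 2, 3): (-6) + 28 + 0 + 12 = 34
σ = (4, 1, 3, 2): (-6) + 28 + 2 + (-2) = 22
σ = (4, 2, 1, 3): (-6) + 0 + 6 + 12 = 12
σ = (4, 2, 3, 1): (-6) + 0 + 2 + 1 = -3
σ = (4, 3, 1, 2): (-6) + 16 + 6 + (-2) = 14
σ = (4, 3, 2, 1): (-6) + 16 + 0 + 1 = 11
Optimal value attained by: σ = (2, 1, 3, 4).
Answer: det⊕(T) = 77; verdict: SINGULAR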